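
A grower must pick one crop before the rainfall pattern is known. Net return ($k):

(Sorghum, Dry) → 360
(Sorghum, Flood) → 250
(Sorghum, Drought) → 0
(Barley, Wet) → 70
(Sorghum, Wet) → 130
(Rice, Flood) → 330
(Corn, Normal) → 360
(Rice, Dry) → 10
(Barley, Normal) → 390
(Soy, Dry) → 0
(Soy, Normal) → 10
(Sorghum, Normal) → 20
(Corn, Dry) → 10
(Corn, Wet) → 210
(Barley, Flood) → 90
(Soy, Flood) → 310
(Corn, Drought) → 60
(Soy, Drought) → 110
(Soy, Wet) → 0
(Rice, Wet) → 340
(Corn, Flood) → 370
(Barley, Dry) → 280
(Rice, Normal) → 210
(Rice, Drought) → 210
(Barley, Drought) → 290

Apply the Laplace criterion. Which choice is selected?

Barley

Row averages: Barley=224, Corn=202, Sorghum=152, Soy=86, Rice=220
Highest average = 224 → Barley.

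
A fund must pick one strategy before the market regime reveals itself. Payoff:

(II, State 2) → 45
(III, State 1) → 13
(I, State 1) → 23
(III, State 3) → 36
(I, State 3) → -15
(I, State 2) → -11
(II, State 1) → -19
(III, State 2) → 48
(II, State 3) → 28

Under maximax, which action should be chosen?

Row maxima: I=23, II=45, III=48
Best best-case = 48 → III.

III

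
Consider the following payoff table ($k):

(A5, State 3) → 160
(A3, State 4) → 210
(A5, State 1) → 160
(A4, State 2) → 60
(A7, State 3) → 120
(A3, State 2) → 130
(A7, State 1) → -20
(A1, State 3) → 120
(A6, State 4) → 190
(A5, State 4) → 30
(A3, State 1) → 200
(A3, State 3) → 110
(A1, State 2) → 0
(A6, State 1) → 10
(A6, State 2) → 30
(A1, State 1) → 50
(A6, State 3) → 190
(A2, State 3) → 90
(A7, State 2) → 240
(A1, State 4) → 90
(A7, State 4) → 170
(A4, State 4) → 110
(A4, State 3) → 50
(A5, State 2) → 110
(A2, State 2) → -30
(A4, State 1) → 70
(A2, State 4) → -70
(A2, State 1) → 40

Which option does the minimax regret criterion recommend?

A3

Column bests: State 1=200, State 2=240, State 3=190, State 4=210.
A1 regrets: 150, 240, 70, 120 → max 240
A2 regrets: 160, 270, 100, 280 → max 280
A3 regrets: 0, 110, 80, 0 → max 110
A4 regrets: 130, 180, 140, 100 → max 180
A5 regrets: 40, 130, 30, 180 → max 180
A6 regrets: 190, 210, 0, 20 → max 210
A7 regrets: 220, 0, 70, 40 → max 220
Smallest max regret = 110 → A3.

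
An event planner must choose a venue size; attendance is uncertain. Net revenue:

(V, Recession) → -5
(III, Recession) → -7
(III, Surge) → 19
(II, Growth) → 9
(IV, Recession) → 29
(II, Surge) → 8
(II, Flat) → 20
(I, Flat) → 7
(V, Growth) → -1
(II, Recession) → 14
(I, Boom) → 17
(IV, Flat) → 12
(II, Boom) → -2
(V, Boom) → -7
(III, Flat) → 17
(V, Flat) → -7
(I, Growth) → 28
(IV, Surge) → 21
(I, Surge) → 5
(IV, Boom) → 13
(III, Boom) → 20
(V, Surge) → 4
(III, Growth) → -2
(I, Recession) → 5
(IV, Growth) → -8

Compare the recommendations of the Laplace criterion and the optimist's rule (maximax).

Row averages: I=12.4, II=9.8, III=9.4, IV=13.4, V=-3.2
Highest average = 13.4 → IV.
Row maxima: I=28, II=20, III=20, IV=29, V=4
Best best-case = 29 → IV.

laplace → IV; maximax → IV (agree)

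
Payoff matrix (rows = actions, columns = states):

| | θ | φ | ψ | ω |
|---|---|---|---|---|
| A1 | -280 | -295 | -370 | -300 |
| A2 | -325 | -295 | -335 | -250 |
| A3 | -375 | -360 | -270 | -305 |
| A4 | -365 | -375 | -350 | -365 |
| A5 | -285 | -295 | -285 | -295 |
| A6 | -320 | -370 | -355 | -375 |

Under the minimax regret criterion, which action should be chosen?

A5

Column bests: θ=-280, φ=-295, ψ=-270, ω=-250.
A1 regrets: 0, 0, 100, 50 → max 100
A2 regrets: 45, 0, 65, 0 → max 65
A3 regrets: 95, 65, 0, 55 → max 95
A4 regrets: 85, 80, 80, 115 → max 115
A5 regrets: 5, 0, 15, 45 → max 45
A6 regrets: 40, 75, 85, 125 → max 125
Smallest max regret = 45 → A5.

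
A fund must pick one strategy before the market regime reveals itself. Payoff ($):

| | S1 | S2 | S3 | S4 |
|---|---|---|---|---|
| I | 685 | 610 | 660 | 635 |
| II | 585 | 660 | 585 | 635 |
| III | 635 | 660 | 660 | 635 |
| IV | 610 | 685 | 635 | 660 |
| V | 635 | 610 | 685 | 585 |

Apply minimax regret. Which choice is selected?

Column bests: S1=685, S2=685, S3=685, S4=660.
I regrets: 0, 75, 25, 25 → max 75
II regrets: 100, 25, 100, 25 → max 100
III regrets: 50, 25, 25, 25 → max 50
IV regrets: 75, 0, 50, 0 → max 75
V regrets: 50, 75, 0, 75 → max 75
Smallest max regret = 50 → III.

III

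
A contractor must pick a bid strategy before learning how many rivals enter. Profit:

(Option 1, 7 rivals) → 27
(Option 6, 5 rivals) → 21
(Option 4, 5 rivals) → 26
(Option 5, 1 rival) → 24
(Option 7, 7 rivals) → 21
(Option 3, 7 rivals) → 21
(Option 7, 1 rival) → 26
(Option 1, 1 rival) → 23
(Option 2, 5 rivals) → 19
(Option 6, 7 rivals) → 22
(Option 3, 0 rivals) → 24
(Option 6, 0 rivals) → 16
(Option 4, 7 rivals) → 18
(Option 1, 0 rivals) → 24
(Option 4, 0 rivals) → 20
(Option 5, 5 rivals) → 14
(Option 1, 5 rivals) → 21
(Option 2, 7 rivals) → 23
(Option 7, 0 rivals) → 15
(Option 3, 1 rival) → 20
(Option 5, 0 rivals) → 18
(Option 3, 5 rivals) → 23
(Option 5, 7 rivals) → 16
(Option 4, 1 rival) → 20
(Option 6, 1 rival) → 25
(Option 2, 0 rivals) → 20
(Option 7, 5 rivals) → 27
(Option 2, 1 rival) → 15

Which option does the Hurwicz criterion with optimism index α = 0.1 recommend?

Option 1: 0.1·27 + 0.9·21 = 21.6
Option 2: 0.1·23 + 0.9·15 = 15.8
Option 3: 0.1·24 + 0.9·20 = 20.4
Option 4: 0.1·26 + 0.9·18 = 18.8
Option 5: 0.1·24 + 0.9·14 = 15
Option 6: 0.1·25 + 0.9·16 = 16.9
Option 7: 0.1·27 + 0.9·15 = 16.2
Highest Hurwicz score = 21.6 → Option 1.

Option 1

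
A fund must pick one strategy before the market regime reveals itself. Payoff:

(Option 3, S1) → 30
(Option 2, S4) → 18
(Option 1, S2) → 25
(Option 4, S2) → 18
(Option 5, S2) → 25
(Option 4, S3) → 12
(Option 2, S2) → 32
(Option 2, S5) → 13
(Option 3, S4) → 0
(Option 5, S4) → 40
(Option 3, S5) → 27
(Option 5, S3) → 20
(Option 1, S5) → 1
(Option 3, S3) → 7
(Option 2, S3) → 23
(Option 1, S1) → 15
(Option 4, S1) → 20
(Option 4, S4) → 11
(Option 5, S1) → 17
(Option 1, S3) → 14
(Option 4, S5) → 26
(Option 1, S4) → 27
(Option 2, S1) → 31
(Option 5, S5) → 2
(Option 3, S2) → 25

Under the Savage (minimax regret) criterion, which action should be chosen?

Column bests: S1=31, S2=32, S3=23, S4=40, S5=27.
Option 1 regrets: 16, 7, 9, 13, 26 → max 26
Option 2 regrets: 0, 0, 0, 22, 14 → max 22
Option 3 regrets: 1, 7, 16, 40, 0 → max 40
Option 4 regrets: 11, 14, 11, 29, 1 → max 29
Option 5 regrets: 14, 7, 3, 0, 25 → max 25
Smallest max regret = 22 → Option 2.

Option 2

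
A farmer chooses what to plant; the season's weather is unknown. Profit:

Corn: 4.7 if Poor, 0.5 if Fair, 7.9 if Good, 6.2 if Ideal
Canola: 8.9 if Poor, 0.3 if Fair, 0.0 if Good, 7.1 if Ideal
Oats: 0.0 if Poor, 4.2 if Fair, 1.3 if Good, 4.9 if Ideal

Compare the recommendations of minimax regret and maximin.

Column bests: Poor=8.9, Fair=4.2, Good=7.9, Ideal=7.1.
Corn regrets: 4.2, 3.7, 0.0, 0.9 → max 4.2
Canola regrets: 0.0, 3.9, 7.9, 0.0 → max 7.9
Oats regrets: 8.9, 0.0, 6.6, 2.2 → max 8.9
Smallest max regret = 4.2 → Corn.
Row minima: Corn=0.5, Canola=0.0, Oats=0.0
Best worst-case = 0.5 → Corn.

minimax regret → Corn; maximin → Corn (agree)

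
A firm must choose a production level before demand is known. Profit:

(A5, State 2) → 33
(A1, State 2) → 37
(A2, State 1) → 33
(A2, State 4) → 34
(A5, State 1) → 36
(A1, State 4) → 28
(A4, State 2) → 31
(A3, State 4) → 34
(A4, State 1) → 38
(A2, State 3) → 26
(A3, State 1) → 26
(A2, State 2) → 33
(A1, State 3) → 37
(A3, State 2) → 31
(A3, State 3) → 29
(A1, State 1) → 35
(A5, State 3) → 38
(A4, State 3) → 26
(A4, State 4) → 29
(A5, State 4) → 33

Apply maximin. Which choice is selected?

Row minima: A1=28, A2=26, A3=26, A4=26, A5=33
Best worst-case = 33 → A5.

A5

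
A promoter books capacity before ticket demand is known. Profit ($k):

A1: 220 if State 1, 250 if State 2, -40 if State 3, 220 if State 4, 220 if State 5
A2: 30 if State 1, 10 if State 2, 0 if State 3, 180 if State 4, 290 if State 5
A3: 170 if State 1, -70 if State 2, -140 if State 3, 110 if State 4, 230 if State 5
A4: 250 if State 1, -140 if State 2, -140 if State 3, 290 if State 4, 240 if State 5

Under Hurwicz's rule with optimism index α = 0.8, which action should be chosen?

A2

A1: 0.8·250 + 0.2·(-40) = 192
A2: 0.8·290 + 0.2·0 = 232
A3: 0.8·230 + 0.2·(-140) = 156
A4: 0.8·290 + 0.2·(-140) = 204
Highest Hurwicz score = 232 → A2.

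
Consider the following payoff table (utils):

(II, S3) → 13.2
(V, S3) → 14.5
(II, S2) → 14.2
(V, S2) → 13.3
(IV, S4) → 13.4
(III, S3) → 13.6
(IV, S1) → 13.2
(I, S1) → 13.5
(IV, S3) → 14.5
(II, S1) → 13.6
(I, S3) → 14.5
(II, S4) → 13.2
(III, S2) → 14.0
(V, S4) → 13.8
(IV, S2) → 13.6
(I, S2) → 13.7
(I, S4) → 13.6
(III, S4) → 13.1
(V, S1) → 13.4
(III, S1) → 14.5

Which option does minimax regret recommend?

III

Column bests: S1=14.5, S2=14.2, S3=14.5, S4=13.8.
I regrets: 1.0, 0.5, 0.0, 0.2 → max 1.0
II regrets: 0.9, 0.0, 1.3, 0.6 → max 1.3
III regrets: 0.0, 0.2, 0.9, 0.7 → max 0.9
IV regrets: 1.3, 0.6, 0.0, 0.4 → max 1.3
V regrets: 1.1, 0.9, 0.0, 0.0 → max 1.1
Smallest max regret = 0.9 → III.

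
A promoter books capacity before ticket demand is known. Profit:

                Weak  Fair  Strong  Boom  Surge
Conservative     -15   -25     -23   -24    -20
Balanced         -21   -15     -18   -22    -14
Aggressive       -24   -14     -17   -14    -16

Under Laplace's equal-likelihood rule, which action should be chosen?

Row averages: Conservative=-21.4, Balanced=-18, Aggressive=-17
Highest average = -17 → Aggressive.

Aggressive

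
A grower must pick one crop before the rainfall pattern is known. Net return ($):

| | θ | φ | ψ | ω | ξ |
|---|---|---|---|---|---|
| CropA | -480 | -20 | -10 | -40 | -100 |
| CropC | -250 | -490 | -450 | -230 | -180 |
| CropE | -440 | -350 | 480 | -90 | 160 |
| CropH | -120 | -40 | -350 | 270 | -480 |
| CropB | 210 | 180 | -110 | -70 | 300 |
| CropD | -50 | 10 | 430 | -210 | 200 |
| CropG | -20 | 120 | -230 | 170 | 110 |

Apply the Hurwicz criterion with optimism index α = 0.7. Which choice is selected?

CropD

CropA: 0.7·(-10) + 0.3·(-480) = -151
CropC: 0.7·(-180) + 0.3·(-490) = -273
CropE: 0.7·480 + 0.3·(-440) = 204
CropH: 0.7·270 + 0.3·(-480) = 45
CropB: 0.7·300 + 0.3·(-110) = 177
CropD: 0.7·430 + 0.3·(-210) = 238
CropG: 0.7·170 + 0.3·(-230) = 50
Highest Hurwicz score = 238 → CropD.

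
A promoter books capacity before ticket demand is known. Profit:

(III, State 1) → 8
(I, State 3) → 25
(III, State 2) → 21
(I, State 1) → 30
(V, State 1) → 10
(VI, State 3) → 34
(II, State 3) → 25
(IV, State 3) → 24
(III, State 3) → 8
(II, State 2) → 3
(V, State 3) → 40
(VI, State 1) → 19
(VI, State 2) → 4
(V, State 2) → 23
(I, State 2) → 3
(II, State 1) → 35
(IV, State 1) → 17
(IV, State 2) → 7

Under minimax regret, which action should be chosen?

IV

Column bests: State 1=35, State 2=23, State 3=40.
I regrets: 5, 20, 15 → max 20
II regrets: 0, 20, 15 → max 20
III regrets: 27, 2, 32 → max 32
IV regrets: 18, 16, 16 → max 18
V regrets: 25, 0, 0 → max 25
VI regrets: 16, 19, 6 → max 19
Smallest max regret = 18 → IV.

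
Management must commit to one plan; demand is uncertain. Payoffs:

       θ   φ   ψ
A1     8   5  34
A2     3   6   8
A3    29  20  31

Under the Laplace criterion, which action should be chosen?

Row averages: A1=47/3, A2=17/3, A3=80/3
Highest average = 80/3 → A3.

A3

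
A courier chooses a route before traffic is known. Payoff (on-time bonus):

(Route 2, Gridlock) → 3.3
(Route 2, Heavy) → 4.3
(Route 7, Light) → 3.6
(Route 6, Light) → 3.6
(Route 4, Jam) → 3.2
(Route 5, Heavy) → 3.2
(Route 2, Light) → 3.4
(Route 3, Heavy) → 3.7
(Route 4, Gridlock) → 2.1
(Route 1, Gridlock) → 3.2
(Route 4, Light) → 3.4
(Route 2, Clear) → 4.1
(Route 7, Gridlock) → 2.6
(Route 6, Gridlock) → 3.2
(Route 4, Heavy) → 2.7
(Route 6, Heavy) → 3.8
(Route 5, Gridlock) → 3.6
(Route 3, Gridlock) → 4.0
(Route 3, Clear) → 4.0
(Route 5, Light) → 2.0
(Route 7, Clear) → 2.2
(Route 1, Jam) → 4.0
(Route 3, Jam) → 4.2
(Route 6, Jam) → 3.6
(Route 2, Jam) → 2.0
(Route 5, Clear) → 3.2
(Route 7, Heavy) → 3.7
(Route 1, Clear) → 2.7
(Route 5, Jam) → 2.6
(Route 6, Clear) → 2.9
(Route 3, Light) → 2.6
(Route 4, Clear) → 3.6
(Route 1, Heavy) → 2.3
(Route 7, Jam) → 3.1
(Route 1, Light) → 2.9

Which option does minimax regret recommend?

Route 3

Column bests: Clear=4.1, Light=3.6, Heavy=4.3, Jam=4.2, Gridlock=4.0.
Route 1 regrets: 1.4, 0.7, 2.0, 0.2, 0.8 → max 2.0
Route 2 regrets: 0.0, 0.2, 0.0, 2.2, 0.7 → max 2.2
Route 3 regrets: 0.1, 1.0, 0.6, 0.0, 0.0 → max 1.0
Route 4 regrets: 0.5, 0.2, 1.6, 1.0, 1.9 → max 1.9
Route 5 regrets: 0.9, 1.6, 1.1, 1.6, 0.4 → max 1.6
Route 6 regrets: 1.2, 0.0, 0.5, 0.6, 0.8 → max 1.2
Route 7 regrets: 1.9, 0.0, 0.6, 1.1, 1.4 → max 1.9
Smallest max regret = 1.0 → Route 3.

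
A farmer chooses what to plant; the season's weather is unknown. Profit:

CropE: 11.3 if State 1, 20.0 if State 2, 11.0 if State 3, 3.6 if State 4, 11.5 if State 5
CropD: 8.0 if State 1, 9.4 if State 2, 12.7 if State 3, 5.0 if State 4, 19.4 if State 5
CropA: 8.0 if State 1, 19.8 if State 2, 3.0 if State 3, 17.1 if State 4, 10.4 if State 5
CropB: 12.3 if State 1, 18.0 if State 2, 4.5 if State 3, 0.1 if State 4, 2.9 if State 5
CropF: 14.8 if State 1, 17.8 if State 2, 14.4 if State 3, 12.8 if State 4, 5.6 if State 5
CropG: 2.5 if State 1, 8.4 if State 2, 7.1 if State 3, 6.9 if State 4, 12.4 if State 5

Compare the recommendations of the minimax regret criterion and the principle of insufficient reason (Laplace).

Column bests: State 1=14.8, State 2=20.0, State 3=14.4, State 4=17.1, State 5=19.4.
CropE regrets: 3.5, 0.0, 3.4, 13.5, 7.9 → max 13.5
CropD regrets: 6.8, 10.6, 1.7, 12.1, 0.0 → max 12.1
CropA regrets: 6.8, 0.2, 11.4, 0.0, 9.0 → max 11.4
CropB regrets: 2.5, 2.0, 9.9, 17.0, 16.5 → max 17.0
CropF regrets: 0.0, 2.2, 0.0, 4.3, 13.8 → max 13.8
CropG regrets: 12.3, 11.6, 7.3, 10.2, 7.0 → max 12.3
Smallest max regret = 11.4 → CropA.
Row averages: CropE=11.48, CropD=10.9, CropA=11.66, CropB=7.56, CropF=13.08, CropG=7.46
Highest average = 13.08 → CropF.

minimax regret → CropA; laplace → CropF (disagree)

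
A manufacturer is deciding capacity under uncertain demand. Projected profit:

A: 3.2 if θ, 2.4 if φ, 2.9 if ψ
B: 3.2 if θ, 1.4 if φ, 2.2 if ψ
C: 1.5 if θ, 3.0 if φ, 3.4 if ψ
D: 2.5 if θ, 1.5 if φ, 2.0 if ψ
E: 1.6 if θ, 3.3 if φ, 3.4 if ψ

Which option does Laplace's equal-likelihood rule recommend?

A

Row averages: A=17/6, B=34/15, C=79/30, D=2, E=83/30
Highest average = 17/6 → A.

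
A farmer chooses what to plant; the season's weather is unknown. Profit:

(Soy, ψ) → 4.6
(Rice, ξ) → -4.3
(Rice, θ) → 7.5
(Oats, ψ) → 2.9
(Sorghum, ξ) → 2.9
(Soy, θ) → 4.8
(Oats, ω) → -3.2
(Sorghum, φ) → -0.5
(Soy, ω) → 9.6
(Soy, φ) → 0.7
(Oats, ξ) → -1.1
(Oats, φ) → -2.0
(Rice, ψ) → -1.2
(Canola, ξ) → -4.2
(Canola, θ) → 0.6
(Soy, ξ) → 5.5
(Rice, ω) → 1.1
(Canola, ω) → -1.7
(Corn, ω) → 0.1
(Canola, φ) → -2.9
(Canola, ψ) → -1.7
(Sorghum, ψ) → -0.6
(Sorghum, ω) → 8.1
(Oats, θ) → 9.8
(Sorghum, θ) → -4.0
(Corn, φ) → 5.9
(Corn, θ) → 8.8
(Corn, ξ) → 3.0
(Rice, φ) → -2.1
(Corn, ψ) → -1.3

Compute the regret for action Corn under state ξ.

2.5

Best payoff under ξ is 5.5.
Regret = 5.5 − 3.0 = 2.5.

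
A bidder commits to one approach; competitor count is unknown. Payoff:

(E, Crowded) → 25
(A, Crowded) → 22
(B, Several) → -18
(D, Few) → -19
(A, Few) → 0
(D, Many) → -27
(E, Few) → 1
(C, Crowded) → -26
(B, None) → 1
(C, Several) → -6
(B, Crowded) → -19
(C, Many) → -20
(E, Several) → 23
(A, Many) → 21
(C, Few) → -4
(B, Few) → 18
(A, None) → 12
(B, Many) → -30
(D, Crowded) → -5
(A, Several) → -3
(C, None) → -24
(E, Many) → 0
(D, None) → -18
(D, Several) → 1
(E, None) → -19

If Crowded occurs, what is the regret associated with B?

44

Best payoff under Crowded is 25.
Regret = 25 − (-19) = 44.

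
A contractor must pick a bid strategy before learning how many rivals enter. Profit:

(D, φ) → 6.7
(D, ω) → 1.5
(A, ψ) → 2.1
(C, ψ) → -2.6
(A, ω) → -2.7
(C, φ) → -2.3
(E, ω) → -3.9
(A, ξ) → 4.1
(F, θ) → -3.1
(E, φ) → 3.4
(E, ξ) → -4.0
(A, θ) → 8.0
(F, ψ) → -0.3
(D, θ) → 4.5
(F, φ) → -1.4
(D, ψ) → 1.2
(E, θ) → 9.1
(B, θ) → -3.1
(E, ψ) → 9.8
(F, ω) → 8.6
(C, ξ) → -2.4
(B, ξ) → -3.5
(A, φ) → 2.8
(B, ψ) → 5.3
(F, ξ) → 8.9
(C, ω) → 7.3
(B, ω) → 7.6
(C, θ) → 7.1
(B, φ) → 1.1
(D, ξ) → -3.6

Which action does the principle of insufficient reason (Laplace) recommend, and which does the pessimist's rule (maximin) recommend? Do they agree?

Row averages: A=2.86, B=1.48, C=1.42, D=2.06, E=2.88, F=2.54
Highest average = 2.88 → E.
Row minima: A=-2.7, B=-3.5, C=-2.6, D=-3.6, E=-4.0, F=-3.1
Best worst-case = -2.6 → C.

laplace → E; maximin → C (disagree)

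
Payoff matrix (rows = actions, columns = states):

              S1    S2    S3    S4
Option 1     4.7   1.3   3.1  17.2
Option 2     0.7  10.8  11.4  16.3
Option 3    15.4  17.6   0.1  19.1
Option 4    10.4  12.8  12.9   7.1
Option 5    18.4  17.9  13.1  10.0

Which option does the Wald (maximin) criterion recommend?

Row minima: Option 1=1.3, Option 2=0.7, Option 3=0.1, Option 4=7.1, Option 5=10.0
Best worst-case = 10.0 → Option 5.

Option 5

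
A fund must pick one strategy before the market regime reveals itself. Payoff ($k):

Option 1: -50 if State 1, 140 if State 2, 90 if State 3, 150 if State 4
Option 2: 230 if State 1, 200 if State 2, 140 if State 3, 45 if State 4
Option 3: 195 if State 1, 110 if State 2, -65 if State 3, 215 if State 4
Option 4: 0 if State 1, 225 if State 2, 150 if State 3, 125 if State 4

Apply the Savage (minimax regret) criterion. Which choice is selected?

Option 2

Column bests: State 1=230, State 2=225, State 3=150, State 4=215.
Option 1 regrets: 280, 85, 60, 65 → max 280
Option 2 regrets: 0, 25, 10, 170 → max 170
Option 3 regrets: 35, 115, 215, 0 → max 215
Option 4 regrets: 230, 0, 0, 90 → max 230
Smallest max regret = 170 → Option 2.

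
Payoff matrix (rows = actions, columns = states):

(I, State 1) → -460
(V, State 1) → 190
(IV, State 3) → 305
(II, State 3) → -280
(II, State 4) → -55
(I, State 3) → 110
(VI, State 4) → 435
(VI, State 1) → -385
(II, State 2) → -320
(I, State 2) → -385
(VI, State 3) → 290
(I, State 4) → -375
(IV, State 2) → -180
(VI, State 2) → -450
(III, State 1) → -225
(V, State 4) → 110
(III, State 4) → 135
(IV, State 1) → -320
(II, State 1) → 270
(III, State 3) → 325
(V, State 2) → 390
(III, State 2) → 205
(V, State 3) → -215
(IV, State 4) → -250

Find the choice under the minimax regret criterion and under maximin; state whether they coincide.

Column bests: State 1=270, State 2=390, State 3=325, State 4=435.
I regrets: 730, 775, 215, 810 → max 810
II regrets: 0, 710, 605, 490 → max 710
III regrets: 495, 185, 0, 300 → max 495
IV regrets: 590, 570, 20, 685 → max 685
V regrets: 80, 0, 540, 325 → max 540
VI regrets: 655, 840, 35, 0 → max 840
Smallest max regret = 495 → III.
Row minima: I=-460, II=-320, III=-225, IV=-320, V=-215, VI=-450
Best worst-case = -215 → V.

minimax regret → III; maximin → V (disagree)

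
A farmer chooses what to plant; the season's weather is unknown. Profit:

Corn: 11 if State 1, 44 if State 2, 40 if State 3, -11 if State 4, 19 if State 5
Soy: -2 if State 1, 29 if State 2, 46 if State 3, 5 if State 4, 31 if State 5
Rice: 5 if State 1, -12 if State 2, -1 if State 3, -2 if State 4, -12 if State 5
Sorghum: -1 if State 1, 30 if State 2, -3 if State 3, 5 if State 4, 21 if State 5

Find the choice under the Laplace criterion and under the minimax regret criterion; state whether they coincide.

Row averages: Corn=20.6, Soy=21.8, Rice=-4.4, Sorghum=10.4
Highest average = 21.8 → Soy.
Column bests: State 1=11, State 2=44, State 3=46, State 4=5, State 5=31.
Corn regrets: 0, 0, 6, 16, 12 → max 16
Soy regrets: 13, 15, 0, 0, 0 → max 15
Rice regrets: 6, 56, 47, 7, 43 → max 56
Sorghum regrets: 12, 14, 49, 0, 10 → max 49
Smallest max regret = 15 → Soy.

laplace → Soy; minimax regret → Soy (agree)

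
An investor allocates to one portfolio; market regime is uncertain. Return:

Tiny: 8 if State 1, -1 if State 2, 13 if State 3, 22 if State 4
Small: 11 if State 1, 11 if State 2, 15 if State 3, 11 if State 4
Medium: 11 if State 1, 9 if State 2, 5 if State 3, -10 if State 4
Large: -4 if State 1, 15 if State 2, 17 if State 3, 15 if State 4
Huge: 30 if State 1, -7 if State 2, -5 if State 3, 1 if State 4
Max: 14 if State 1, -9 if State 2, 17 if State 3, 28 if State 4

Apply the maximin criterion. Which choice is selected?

Small

Row minima: Tiny=-1, Small=11, Medium=-10, Large=-4, Huge=-7, Max=-9
Best worst-case = 11 → Small.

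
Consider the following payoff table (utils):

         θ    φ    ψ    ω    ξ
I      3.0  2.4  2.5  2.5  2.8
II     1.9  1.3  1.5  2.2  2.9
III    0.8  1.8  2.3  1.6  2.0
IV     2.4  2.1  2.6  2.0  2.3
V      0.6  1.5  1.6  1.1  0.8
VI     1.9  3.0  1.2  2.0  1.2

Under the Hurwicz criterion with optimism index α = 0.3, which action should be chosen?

I: 0.3·3.0 + 0.7·2.4 = 2.58
II: 0.3·2.9 + 0.7·1.3 = 1.78
III: 0.3·2.3 + 0.7·0.8 = 1.25
IV: 0.3·2.6 + 0.7·2.0 = 2.18
V: 0.3·1.6 + 0.7·0.6 = 0.9
VI: 0.3·3.0 + 0.7·1.2 = 1.74
Highest Hurwicz score = 2.58 → I.

I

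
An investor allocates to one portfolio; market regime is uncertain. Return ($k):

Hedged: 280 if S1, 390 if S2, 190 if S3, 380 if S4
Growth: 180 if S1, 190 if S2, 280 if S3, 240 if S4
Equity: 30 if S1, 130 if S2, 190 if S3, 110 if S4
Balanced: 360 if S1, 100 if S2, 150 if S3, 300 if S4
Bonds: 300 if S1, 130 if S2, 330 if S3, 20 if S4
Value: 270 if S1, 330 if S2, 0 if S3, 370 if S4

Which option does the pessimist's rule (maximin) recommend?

Hedged

Row minima: Hedged=190, Growth=180, Equity=30, Balanced=100, Bonds=20, Value=0
Best worst-case = 190 → Hedged.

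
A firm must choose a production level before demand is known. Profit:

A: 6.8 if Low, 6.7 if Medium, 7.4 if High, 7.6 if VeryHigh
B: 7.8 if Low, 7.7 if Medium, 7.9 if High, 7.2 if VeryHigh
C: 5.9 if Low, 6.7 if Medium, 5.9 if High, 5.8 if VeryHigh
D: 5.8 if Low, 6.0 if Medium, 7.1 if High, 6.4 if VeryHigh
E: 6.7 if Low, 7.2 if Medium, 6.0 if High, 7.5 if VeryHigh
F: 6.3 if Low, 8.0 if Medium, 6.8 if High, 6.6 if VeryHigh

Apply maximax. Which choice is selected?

Row maxima: A=7.6, B=7.9, C=6.7, D=7.1, E=7.5, F=8.0
Best best-case = 8.0 → F.

F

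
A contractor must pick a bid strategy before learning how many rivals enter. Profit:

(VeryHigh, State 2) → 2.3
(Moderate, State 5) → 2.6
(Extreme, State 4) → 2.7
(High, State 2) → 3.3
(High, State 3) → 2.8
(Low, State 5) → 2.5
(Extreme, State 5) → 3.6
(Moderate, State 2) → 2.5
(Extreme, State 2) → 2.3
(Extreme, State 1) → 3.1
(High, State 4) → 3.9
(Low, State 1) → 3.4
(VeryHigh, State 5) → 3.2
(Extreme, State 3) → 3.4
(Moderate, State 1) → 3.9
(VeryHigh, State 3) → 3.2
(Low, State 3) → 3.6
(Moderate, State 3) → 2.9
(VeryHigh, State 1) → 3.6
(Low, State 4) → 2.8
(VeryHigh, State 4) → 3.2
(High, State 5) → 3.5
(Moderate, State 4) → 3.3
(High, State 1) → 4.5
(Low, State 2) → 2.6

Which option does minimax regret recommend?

Column bests: State 1=4.5, State 2=3.3, State 3=3.6, State 4=3.9, State 5=3.6.
Low regrets: 1.1, 0.7, 0.0, 1.1, 1.1 → max 1.1
Moderate regrets: 0.6, 0.8, 0.7, 0.6, 1.0 → max 1.0
High regrets: 0.0, 0.0, 0.8, 0.0, 0.1 → max 0.8
VeryHigh regrets: 0.9, 1.0, 0.4, 0.7, 0.4 → max 1.0
Extreme regrets: 1.4, 1.0, 0.2, 1.2, 0.0 → max 1.4
Smallest max regret = 0.8 → High.

High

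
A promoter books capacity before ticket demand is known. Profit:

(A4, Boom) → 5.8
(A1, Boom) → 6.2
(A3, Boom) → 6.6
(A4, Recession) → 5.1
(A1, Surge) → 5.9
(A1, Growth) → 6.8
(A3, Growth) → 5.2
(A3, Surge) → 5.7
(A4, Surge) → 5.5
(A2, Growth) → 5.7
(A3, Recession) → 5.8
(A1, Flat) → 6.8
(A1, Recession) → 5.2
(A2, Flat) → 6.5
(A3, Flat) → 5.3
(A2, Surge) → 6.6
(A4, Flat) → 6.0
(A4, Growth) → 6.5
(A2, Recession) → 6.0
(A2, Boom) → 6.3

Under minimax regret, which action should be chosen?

Column bests: Recession=6.0, Flat=6.8, Growth=6.8, Boom=6.6, Surge=6.6.
A1 regrets: 0.8, 0.0, 0.0, 0.4, 0.7 → max 0.8
A2 regrets: 0.0, 0.3, 1.1, 0.3, 0.0 → max 1.1
A3 regrets: 0.2, 1.5, 1.6, 0.0, 0.9 → max 1.6
A4 regrets: 0.9, 0.8, 0.3, 0.8, 1.1 → max 1.1
Smallest max regret = 0.8 → A1.

A1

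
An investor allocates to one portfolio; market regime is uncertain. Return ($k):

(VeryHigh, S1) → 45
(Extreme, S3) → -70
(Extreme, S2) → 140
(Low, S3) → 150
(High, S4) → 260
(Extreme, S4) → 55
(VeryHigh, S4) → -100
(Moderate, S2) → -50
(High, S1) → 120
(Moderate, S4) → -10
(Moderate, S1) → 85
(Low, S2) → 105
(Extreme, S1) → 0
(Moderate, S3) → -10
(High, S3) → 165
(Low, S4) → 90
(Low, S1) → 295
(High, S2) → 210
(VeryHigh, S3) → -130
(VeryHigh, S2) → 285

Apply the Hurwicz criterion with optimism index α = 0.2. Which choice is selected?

High

Low: 0.2·295 + 0.8·90 = 131
Moderate: 0.2·85 + 0.8·(-50) = -23
High: 0.2·260 + 0.8·120 = 148
VeryHigh: 0.2·285 + 0.8·(-130) = -47
Extreme: 0.2·140 + 0.8·(-70) = -28
Highest Hurwicz score = 148 → High.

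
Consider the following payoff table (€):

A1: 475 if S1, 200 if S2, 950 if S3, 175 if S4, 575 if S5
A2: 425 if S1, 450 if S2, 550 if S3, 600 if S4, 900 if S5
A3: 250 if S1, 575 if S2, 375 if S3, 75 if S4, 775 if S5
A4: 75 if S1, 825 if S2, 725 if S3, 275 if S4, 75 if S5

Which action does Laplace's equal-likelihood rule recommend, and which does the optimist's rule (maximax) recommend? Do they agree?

laplace → A2; maximax → A1 (disagree)

Row averages: A1=475, A2=585, A3=410, A4=395
Highest average = 585 → A2.
Row maxima: A1=950, A2=900, A3=775, A4=825
Best best-case = 950 → A1.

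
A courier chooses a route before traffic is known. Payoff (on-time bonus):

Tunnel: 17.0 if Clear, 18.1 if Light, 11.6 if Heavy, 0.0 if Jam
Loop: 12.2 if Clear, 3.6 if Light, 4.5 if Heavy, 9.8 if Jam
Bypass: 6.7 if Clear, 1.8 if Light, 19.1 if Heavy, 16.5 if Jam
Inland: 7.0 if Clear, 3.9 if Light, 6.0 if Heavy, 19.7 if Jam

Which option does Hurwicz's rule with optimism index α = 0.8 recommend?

Tunnel: 0.8·18.1 + 0.2·0.0 = 14.48
Loop: 0.8·12.2 + 0.2·3.6 = 10.48
Bypass: 0.8·19.1 + 0.2·1.8 = 15.64
Inland: 0.8·19.7 + 0.2·3.9 = 16.54
Highest Hurwicz score = 16.54 → Inland.

Inland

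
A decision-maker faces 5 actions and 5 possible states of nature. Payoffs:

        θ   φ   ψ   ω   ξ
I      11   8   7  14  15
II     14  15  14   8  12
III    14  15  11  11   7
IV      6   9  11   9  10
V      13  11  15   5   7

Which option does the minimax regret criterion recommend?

Column bests: θ=14, φ=15, ψ=15, ω=14, ξ=15.
I regrets: 3, 7, 8, 0, 0 → max 8
II regrets: 0, 0, 1, 6, 3 → max 6
III regrets: 0, 0, 4, 3, 8 → max 8
IV regrets: 8, 6, 4, 5, 5 → max 8
V regrets: 1, 4, 0, 9, 8 → max 9
Smallest max regret = 6 → II.

II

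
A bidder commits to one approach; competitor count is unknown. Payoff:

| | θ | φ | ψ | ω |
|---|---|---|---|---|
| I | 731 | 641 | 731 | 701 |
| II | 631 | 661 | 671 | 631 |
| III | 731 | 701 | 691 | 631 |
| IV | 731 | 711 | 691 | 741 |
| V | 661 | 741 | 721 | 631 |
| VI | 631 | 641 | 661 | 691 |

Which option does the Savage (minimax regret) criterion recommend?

IV

Column bests: θ=731, φ=741, ψ=731, ω=741.
I regrets: 0, 100, 0, 40 → max 100
II regrets: 100, 80, 60, 110 → max 110
III regrets: 0, 40, 40, 110 → max 110
IV regrets: 0, 30, 40, 0 → max 40
V regrets: 70, 0, 10, 110 → max 110
VI regrets: 100, 100, 70, 50 → max 100
Smallest max regret = 40 → IV.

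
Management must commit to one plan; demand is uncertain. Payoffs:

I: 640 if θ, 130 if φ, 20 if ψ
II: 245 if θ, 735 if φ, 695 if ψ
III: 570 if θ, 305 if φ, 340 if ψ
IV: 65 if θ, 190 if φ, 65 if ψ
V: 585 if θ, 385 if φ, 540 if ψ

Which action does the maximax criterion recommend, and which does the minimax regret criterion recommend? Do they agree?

Row maxima: I=640, II=735, III=570, IV=190, V=585
Best best-case = 735 → II.
Column bests: θ=640, φ=735, ψ=695.
I regrets: 0, 605, 675 → max 675
II regrets: 395, 0, 0 → max 395
III regrets: 70, 430, 355 → max 430
IV regrets: 575, 545, 630 → max 630
V regrets: 55, 350, 155 → max 350
Smallest max regret = 350 → V.

maximax → II; minimax regret → V (disagree)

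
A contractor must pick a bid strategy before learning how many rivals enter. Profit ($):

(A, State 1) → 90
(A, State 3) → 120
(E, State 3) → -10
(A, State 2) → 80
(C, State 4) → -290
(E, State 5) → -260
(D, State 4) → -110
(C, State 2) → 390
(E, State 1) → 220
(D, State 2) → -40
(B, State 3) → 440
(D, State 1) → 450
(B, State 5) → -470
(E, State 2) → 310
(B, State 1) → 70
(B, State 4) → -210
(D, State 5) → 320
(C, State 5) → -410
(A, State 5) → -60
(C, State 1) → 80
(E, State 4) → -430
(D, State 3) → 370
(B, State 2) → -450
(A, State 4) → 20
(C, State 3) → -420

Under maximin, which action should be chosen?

Row minima: A=-60, B=-470, C=-420, D=-110, E=-430
Best worst-case = -60 → A.

A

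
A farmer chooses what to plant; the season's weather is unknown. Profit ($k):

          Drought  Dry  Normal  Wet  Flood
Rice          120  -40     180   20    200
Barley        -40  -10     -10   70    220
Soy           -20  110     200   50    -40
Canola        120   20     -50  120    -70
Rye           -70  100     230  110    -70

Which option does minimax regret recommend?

Rice

Column bests: Drought=120, Dry=110, Normal=230, Wet=120, Flood=220.
Rice regrets: 0, 150, 50, 100, 20 → max 150
Barley regrets: 160, 120, 240, 50, 0 → max 240
Soy regrets: 140, 0, 30, 70, 260 → max 260
Canola regrets: 0, 90, 280, 0, 290 → max 290
Rye regrets: 190, 10, 0, 10, 290 → max 290
Smallest max regret = 150 → Rice.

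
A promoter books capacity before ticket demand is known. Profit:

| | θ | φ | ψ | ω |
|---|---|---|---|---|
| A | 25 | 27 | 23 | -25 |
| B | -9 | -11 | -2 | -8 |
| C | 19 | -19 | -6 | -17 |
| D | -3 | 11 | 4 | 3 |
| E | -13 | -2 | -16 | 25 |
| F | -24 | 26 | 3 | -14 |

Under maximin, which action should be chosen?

D

Row minima: A=-25, B=-11, C=-19, D=-3, E=-16, F=-24
Best worst-case = -3 → D.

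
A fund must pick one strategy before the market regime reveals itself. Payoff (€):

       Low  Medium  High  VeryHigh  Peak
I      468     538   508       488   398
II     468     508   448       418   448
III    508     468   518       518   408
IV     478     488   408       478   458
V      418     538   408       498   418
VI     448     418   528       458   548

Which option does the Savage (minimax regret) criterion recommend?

II

Column bests: Low=508, Medium=538, High=528, VeryHigh=518, Peak=548.
I regrets: 40, 0, 20, 30, 150 → max 150
II regrets: 40, 30, 80, 100, 100 → max 100
III regrets: 0, 70, 10, 0, 140 → max 140
IV regrets: 30, 50, 120, 40, 90 → max 120
V regrets: 90, 0, 120, 20, 130 → max 130
VI regrets: 60, 120, 0, 60, 0 → max 120
Smallest max regret = 100 → II.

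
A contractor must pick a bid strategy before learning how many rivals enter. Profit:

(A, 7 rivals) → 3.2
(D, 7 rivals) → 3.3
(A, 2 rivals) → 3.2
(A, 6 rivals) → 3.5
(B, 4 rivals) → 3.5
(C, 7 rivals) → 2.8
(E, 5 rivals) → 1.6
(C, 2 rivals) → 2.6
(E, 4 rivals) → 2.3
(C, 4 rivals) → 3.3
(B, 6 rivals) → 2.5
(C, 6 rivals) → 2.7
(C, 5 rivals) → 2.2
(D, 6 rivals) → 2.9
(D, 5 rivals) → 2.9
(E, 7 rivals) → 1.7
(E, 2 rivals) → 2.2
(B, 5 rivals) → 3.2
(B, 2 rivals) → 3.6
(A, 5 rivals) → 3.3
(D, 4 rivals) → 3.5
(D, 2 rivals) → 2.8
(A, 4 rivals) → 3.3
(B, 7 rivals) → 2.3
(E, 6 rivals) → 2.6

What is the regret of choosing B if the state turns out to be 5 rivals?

0.1

Best payoff under 5 rivals is 3.3.
Regret = 3.3 − 3.2 = 0.1.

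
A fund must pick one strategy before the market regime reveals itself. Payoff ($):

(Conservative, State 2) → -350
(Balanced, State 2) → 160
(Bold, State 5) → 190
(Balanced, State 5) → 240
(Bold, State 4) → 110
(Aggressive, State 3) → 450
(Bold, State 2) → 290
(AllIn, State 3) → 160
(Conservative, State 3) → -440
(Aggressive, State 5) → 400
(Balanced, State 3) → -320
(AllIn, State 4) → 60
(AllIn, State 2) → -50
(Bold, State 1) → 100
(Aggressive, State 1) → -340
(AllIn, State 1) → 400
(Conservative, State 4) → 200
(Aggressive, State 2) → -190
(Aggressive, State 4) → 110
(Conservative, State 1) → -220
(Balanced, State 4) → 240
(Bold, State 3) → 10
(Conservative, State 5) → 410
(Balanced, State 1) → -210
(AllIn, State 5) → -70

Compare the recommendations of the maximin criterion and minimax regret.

maximin → Bold; minimax regret → Bold (agree)

Row minima: Conservative=-440, Balanced=-320, Aggressive=-340, Bold=10, AllIn=-70
Best worst-case = 10 → Bold.
Column bests: State 1=400, State 2=290, State 3=450, State 4=240, State 5=410.
Conservative regrets: 620, 640, 890, 40, 0 → max 890
Balanced regrets: 610, 130, 770, 0, 170 → max 770
Aggressive regrets: 740, 480, 0, 130, 10 → max 740
Bold regrets: 300, 0, 440, 130, 220 → max 440
AllIn regrets: 0, 340, 290, 180, 480 → max 480
Smallest max regret = 440 → Bold.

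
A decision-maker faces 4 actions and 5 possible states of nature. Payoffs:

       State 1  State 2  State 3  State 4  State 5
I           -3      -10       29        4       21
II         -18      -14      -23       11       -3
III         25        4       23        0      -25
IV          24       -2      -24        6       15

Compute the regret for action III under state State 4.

11

Best payoff under State 4 is 11.
Regret = 11 − 0 = 11.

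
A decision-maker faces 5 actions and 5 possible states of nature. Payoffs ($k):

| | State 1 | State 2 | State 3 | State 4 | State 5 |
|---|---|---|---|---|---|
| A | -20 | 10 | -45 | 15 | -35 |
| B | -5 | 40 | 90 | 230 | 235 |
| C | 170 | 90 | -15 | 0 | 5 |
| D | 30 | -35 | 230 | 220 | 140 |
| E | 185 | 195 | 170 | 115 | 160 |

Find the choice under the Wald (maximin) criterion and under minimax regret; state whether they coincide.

maximin → E; minimax regret → E (agree)

Row minima: A=-45, B=-5, C=-15, D=-35, E=115
Best worst-case = 115 → E.
Column bests: State 1=185, State 2=195, State 3=230, State 4=230, State 5=235.
A regrets: 205, 185, 275, 215, 270 → max 275
B regrets: 190, 155, 140, 0, 0 → max 190
C regrets: 15, 105, 245, 230, 230 → max 245
D regrets: 155, 230, 0, 10, 95 → max 230
E regrets: 0, 0, 60, 115, 75 → max 115
Smallest max regret = 115 → E.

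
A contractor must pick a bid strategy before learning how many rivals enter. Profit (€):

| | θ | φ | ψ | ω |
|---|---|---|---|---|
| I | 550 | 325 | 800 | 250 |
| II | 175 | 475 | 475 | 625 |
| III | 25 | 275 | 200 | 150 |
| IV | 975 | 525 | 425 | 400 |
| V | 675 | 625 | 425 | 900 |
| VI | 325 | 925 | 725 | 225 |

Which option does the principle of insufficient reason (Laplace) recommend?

V

Row averages: I=481.25, II=437.5, III=162.5, IV=581.25, V=656.25, VI=550
Highest average = 656.25 → V.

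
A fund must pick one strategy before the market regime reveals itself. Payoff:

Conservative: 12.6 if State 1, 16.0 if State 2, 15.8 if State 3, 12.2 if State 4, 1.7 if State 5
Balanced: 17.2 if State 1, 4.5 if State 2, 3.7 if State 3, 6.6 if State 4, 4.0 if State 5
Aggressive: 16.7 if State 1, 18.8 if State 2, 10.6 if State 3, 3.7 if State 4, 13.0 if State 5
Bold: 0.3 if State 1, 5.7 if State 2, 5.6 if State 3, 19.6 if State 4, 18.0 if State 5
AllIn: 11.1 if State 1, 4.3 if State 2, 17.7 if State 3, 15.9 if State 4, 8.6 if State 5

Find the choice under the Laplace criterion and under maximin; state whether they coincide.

laplace → Aggressive; maximin → AllIn (disagree)

Row averages: Conservative=11.66, Balanced=7.2, Aggressive=12.56, Bold=9.84, AllIn=11.52
Highest average = 12.56 → Aggressive.
Row minima: Conservative=1.7, Balanced=3.7, Aggressive=3.7, Bold=0.3, AllIn=4.3
Best worst-case = 4.3 → AllIn.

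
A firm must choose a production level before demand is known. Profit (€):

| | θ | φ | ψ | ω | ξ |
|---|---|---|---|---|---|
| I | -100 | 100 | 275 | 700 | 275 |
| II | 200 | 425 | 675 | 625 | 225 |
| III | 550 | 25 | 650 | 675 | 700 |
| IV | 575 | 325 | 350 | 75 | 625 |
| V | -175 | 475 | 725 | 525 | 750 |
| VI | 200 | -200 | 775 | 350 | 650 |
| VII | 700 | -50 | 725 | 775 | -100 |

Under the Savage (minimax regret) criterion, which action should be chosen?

III

Column bests: θ=700, φ=475, ψ=775, ω=775, ξ=750.
I regrets: 800, 375, 500, 75, 475 → max 800
II regrets: 500, 50, 100, 150, 525 → max 525
III regrets: 150, 450, 125, 100, 50 → max 450
IV regrets: 125, 150, 425, 700, 125 → max 700
V regrets: 875, 0, 50, 250, 0 → max 875
VI regrets: 500, 675, 0, 425, 100 → max 675
VII regrets: 0, 525, 50, 0, 850 → max 850
Smallest max regret = 450 → III.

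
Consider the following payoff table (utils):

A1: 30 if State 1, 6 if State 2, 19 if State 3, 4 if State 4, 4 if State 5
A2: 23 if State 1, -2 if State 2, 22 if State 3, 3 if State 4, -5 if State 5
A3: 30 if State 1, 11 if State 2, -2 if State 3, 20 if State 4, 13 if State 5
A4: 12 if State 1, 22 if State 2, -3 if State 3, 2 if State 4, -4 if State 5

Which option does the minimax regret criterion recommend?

A1

Column bests: State 1=30, State 2=22, State 3=22, State 4=20, State 5=13.
A1 regrets: 0, 16, 3, 16, 9 → max 16
A2 regrets: 7, 24, 0, 17, 18 → max 24
A3 regrets: 0, 11, 24, 0, 0 → max 24
A4 regrets: 18, 0, 25, 18, 17 → max 25
Smallest max regret = 16 → A1.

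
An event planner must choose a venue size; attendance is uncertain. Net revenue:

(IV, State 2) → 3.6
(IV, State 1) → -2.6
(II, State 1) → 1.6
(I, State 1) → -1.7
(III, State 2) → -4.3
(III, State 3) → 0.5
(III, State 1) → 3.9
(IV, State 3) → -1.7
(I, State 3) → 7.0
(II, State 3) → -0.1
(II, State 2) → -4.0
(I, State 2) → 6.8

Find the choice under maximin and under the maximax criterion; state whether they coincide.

maximin → I; maximax → I (agree)

Row minima: I=-1.7, II=-4.0, III=-4.3, IV=-2.6
Best worst-case = -1.7 → I.
Row maxima: I=7.0, II=1.6, III=3.9, IV=3.6
Best best-case = 7.0 → I.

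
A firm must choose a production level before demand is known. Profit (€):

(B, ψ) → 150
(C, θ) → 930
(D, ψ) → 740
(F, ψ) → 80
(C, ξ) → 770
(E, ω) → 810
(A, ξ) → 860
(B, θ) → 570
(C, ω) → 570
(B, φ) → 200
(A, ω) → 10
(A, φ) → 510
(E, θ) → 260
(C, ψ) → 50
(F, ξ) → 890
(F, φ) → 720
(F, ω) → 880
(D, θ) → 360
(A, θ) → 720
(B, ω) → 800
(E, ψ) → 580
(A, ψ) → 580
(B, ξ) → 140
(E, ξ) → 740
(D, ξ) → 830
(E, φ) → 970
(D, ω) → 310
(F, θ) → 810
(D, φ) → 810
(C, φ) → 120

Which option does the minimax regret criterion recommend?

D

Column bests: θ=930, φ=970, ψ=740, ω=880, ξ=890.
A regrets: 210, 460, 160, 870, 30 → max 870
B regrets: 360, 770, 590, 80, 750 → max 770
C regrets: 0, 850, 690, 310, 120 → max 850
D regrets: 570, 160, 0, 570, 60 → max 570
E regrets: 670, 0, 160, 70, 150 → max 670
F regrets: 120, 250, 660, 0, 0 → max 660
Smallest max regret = 570 → D.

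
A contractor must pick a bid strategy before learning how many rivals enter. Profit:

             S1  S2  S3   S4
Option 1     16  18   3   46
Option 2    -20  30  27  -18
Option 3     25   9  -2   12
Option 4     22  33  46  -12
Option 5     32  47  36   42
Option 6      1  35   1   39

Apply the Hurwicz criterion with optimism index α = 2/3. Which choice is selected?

Option 1: 2/3·46 + 1/3·3 = 95/3
Option 2: 2/3·30 + 1/3·(-20) = 40/3
Option 3: 2/3·25 + 1/3·(-2) = 16
Option 4: 2/3·46 + 1/3·(-12) = 80/3
Option 5: 2/3·47 + 1/3·32 = 42
Option 6: 2/3·39 + 1/3·1 = 79/3
Highest Hurwicz score = 42 → Option 5.

Option 5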